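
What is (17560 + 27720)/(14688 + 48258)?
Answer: 22640/31473 ≈ 0.71935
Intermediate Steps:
(17560 + 27720)/(14688 + 48258) = 45280/62946 = 45280*(1/62946) = 22640/31473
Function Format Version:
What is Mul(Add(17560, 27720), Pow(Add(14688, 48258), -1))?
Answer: Rational(22640, 31473) ≈ 0.71935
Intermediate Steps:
Mul(Add(17560, 27720), Pow(Add(14688, 48258), -1)) = Mul(45280, Pow(62946, -1)) = Mul(45280, Rational(1, 62946)) = Rational(22640, 31473)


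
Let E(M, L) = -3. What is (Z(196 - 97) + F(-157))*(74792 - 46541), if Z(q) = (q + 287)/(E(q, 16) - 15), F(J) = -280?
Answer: -8516107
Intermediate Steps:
Z(q) = -287/18 - q/18 (Z(q) = (q + 287)/(-3 - 15) = (287 + q)/(-18) = (287 + q)*(-1/18) = -287/18 - q/18)
(Z(196 - 97) + F(-157))*(74792 - 46541) = ((-287/18 - (196 - 97)/18) - 280)*(74792 - 46541) = ((-287/18 - 1/18*99) - 280)*28251 = ((-287/18 - 11/2) - 280)*28251 = (-193/9 - 280)*28251 = -2713/9*28251 = -8516107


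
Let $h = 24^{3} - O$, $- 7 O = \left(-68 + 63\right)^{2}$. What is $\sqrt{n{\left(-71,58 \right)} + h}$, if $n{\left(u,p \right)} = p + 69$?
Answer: $\frac{221 \sqrt{14}}{7} \approx 118.13$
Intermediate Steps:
$O = - \frac{25}{7}$ ($O = - \frac{\left(-68 + 63\right)^{2}}{7} = - \frac{\left(-5\right)^{2}}{7} = \left(- \frac{1}{7}\right) 25 = - \frac{25}{7} \approx -3.5714$)
$n{\left(u,p \right)} = 69 + p$
$h = \frac{96793}{7}$ ($h = 24^{3} - - \frac{25}{7} = 13824 + \frac{25}{7} = \frac{96793}{7} \approx 13828.0$)
$\sqrt{n{\left(-71,58 \right)} + h} = \sqrt{\left(69 + 58\right) + \frac{96793}{7}} = \sqrt{127 + \frac{96793}{7}} = \sqrt{\frac{97682}{7}} = \frac{221 \sqrt{14}}{7}$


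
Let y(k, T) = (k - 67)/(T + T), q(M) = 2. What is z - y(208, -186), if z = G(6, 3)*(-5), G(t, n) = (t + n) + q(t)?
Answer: -6773/124 ≈ -54.621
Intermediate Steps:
G(t, n) = 2 + n + t (G(t, n) = (t + n) + 2 = (n + t) + 2 = 2 + n + t)
y(k, T) = (-67 + k)/(2*T) (y(k, T) = (-67 + k)/((2*T)) = (-67 + k)*(1/(2*T)) = (-67 + k)/(2*T))
z = -55 (z = (2 + 3 + 6)*(-5) = 11*(-5) = -55)
z - y(208, -186) = -55 - (-67 + 208)/(2*(-186)) = -55 - (-1)*141/(2*186) = -55 - 1*(-47/124) = -55 + 47/124 = -6773/124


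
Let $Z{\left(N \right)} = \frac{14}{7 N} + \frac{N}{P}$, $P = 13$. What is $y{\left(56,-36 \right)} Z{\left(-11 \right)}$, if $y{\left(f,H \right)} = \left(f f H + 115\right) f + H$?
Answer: $\frac{928418484}{143} \approx 6.4924 \cdot 10^{6}$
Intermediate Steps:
$Z{\left(N \right)} = \frac{2}{N} + \frac{N}{13}$ ($Z{\left(N \right)} = \frac{14}{7 N} + \frac{N}{13} = 14 \frac{1}{7 N} + N \frac{1}{13} = \frac{2}{N} + \frac{N}{13}$)
$y{\left(f,H \right)} = H + f \left(115 + H f^{2}\right)$ ($y{\left(f,H \right)} = \left(f^{2} H + 115\right) f + H = \left(H f^{2} + 115\right) f + H = \left(115 + H f^{2}\right) f + H = f \left(115 + H f^{2}\right) + H = H + f \left(115 + H f^{2}\right)$)
$y{\left(56,-36 \right)} Z{\left(-11 \right)} = \left(-36 + 115 \cdot 56 - 36 \cdot 56^{3}\right) \left(\frac{2}{-11} + \frac{1}{13} \left(-11\right)\right) = \left(-36 + 6440 - 6322176\right) \left(2 \left(- \frac{1}{11}\right) - \frac{11}{13}\right) = \left(-36 + 6440 - 6322176\right) \left(- \frac{2}{11} - \frac{11}{13}\right) = \left(-6315772\right) \left(- \frac{147}{143}\right) = \frac{928418484}{143}$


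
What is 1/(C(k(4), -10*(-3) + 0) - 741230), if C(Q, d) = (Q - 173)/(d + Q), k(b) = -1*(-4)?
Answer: -34/25201989 ≈ -1.3491e-6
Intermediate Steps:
k(b) = 4
C(Q, d) = (-173 + Q)/(Q + d)
1/(C(k(4), -10*(-3) + 0) - 741230) = 1/((-173 + 4)/(4 + (-10*(-3) + 0)) - 741230) = 1/(-169/(4 + (30 + 0)) - 741230) = 1/(-169/(4 + 30) - 741230) = 1/(-169/34 - 741230) = 1/(-25201989/34) = -34/25201989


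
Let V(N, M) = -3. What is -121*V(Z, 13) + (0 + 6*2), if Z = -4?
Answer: 375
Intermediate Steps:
-121*V(Z, 13) + (0 + 6*2) = -121*(-3) + (0 + 6*2) = 363 + (0 + 12) = 363 + 12 = 375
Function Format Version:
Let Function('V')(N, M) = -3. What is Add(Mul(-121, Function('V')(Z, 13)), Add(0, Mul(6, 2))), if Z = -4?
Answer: 375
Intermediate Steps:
Add(Mul(-121, Function('V')(Z, 13)), Add(0, Mul(6, 2))) = Add(Mul(-121, -3), Add(0, Mul(6, 2))) = Add(363, Add(0, 12)) = Add(363, 12) = 375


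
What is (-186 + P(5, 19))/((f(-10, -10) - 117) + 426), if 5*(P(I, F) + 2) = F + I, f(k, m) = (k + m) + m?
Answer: -916/1395 ≈ -0.65663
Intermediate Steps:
f(k, m) = k + 2*m
P(I, F) = -2 + F/5 + I/5 (P(I, F) = -2 + (F + I)/5 = -2 + (F/5 + I/5) = -2 + F/5 + I/5)
(-186 + P(5, 19))/((f(-10, -10) - 117) + 426) = (-186 + (-2 + (1/5)*19 + (1/5)*5))/(((-10 + 2*(-10)) - 117) + 426) = (-186 + (-2 + 19/5 + 1))/(((-10 - 20) - 117) + 426) = (-186 + 14/5)/((-30 - 117) + 426) = -916/(5*(-147 + 426)) = -916/5/279 = -916/5*1/279 = -916/1395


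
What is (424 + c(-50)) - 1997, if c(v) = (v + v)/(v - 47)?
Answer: -152481/97 ≈ -1572.0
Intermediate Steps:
c(v) = 2*v/(-47 + v) (c(v) = (2*v)/(-47 + v) = 2*v/(-47 + v))
(424 + c(-50)) - 1997 = (424 + 2*(-50)/(-47 - 50)) - 1997 = (424 + 2*(-50)/(-97)) - 1997 = (424 + 2*(-50)*(-1/97)) - 1997 = (424 + 100/97) - 1997 = 41228/97 - 1997 = -152481/97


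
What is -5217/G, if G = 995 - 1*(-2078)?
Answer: -5217/3073 ≈ -1.6977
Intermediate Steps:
G = 3073 (G = 995 + 2078 = 3073)
-5217/G = -5217/3073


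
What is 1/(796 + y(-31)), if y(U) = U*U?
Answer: 1/1757 ≈ 0.00056915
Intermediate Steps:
y(U) = U²
1/(796 + y(-31)) = 1/(796 + (-31)²) = 1/(796 + 961) = 1/1757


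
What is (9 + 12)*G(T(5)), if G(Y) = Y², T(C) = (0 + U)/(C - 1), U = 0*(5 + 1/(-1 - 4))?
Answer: 0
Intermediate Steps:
U = 0 (U = 0*(5 + 1/(-5)) = 0*(5 - ⅕) = 0*(24/5) = 0)
T(C) = 0 (T(C) = (0 + 0)/(C - 1) = 0/(-1 + C) = 0)
(9 + 12)*G(T(5)) = (9 + 12)*0² = 21*0 = 0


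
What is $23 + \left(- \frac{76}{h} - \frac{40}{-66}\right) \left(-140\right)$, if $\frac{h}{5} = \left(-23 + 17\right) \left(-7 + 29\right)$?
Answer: $- \frac{2573}{33} \approx -77.97$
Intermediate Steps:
$h = -660$ ($h = 5 \left(-23 + 17\right) \left(-7 + 29\right) = 5 \left(\left(-6\right) 22\right) = 5 \left(-132\right) = -660$)
$23 + \left(- \frac{76}{h} - \frac{40}{-66}\right) \left(-140\right) = 23 + \left(- \frac{76}{-660} - \frac{40}{-66}\right) \left(-140\right) = 23 + \left(\left(-76\right) \left(- \frac{1}{660}\right) - - \frac{20}{33}\right) \left(-140\right) = 23 + \left(\frac{19}{165} + \frac{20}{33}\right) \left(-140\right) = 23 + \frac{119}{165} \left(-140\right) = 23 - \frac{3332}{33} = - \frac{2573}{33}$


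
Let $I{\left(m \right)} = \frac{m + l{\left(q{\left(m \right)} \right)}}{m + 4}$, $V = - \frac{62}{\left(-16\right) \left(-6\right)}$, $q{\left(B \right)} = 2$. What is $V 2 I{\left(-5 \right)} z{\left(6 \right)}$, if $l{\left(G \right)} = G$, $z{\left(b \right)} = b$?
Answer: $- \frac{93}{4} \approx -23.25$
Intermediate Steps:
$V = - \frac{31}{48}$ ($V = - \frac{62}{96} = \left(-62\right) \frac{1}{96} = - \frac{31}{48} \approx -0.64583$)
$I{\left(m \right)} = \frac{2 + m}{4 + m}$ ($I{\left(m \right)} = \frac{m + 2}{m + 4} = \frac{2 + m}{4 + m}$)
$V 2 I{\left(-5 \right)} z{\left(6 \right)} = - \frac{31 \cdot 2 \frac{2 - 5}{4 - 5} \cdot 6}{48} = - \frac{31 \cdot 2 \frac{1}{-1} \left(-3\right) 6}{48} = - \frac{31 \cdot 2 \left(\left(-1\right) \left(-3\right)\right) 6}{48} = - \frac{31 \cdot 2 \cdot 3 \cdot 6}{48} = - \frac{31 \cdot 6 \cdot 6}{48} = \left(- \frac{31}{48}\right) 36 = - \frac{93}{4}$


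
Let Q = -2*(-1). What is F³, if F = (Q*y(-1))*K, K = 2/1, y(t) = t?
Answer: -64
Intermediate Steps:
K = 2 (K = 2*1 = 2)
Q = 2
F = -4 (F = (2*(-1))*2 = -2*2 = -4)
F³ = (-4)³ = -64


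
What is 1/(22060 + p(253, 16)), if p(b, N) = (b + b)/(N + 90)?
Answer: 53/1169433 ≈ 4.5321e-5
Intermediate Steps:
p(b, N) = 2*b/(90 + N) (p(b, N) = (2*b)/(90 + N) = 2*b/(90 + N))
1/(22060 + p(253, 16)) = 1/(22060 + 2*253/(90 + 16)) = 1/(22060 + 2*253/106) = 1/(22060 + 2*253*(1/106)) = 1/(22060 + 253/53) = 1/(1169433/53) = 53/1169433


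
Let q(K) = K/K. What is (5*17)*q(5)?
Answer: 85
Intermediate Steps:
q(K) = 1
(5*17)*q(5) = (5*17)*1 = 85*1 = 85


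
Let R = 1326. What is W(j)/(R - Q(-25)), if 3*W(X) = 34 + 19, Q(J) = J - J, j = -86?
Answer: 53/3978 ≈ 0.013323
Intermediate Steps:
Q(J) = 0
W(X) = 53/3 (W(X) = (34 + 19)/3 = (1/3)*53 = 53/3)
W(j)/(R - Q(-25)) = 53/(3*(1326 - 1*0)) = 53/(3*(1326 + 0)) = (53/3)/1326 = (53/3)*(1/1326) = 53/3978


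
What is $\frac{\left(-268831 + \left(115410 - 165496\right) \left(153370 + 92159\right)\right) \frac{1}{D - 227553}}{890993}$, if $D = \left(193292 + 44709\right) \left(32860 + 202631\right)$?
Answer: $- \frac{1756833475}{7133909317528062} \approx -2.4627 \cdot 10^{-7}$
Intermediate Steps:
$D = 56047093491$ ($D = 238001 \cdot 235491 = 56047093491$)
$\frac{\left(-268831 + \left(115410 - 165496\right) \left(153370 + 92159\right)\right) \frac{1}{D - 227553}}{890993} = \frac{\left(-268831 + \left(115410 - 165496\right) \left(153370 + 92159\right)\right) \frac{1}{56047093491 - 227553}}{890993} = \frac{-268831 - 12297565494}{56046865938} \cdot \frac{1}{890993} = \left(-268831 - 12297565494\right) \frac{1}{56046865938} \cdot \frac{1}{890993} = \left(-12297834325\right) \frac{1}{56046865938} \cdot \frac{1}{890993} = \left(- \frac{1756833475}{8006695134}\right) \frac{1}{890993} = - \frac{1756833475}{7133909317528062}$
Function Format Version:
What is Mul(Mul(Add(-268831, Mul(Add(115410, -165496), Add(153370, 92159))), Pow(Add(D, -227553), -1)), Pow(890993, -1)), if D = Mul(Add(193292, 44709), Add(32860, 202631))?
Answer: Rational(-1756833475, 7133909317528062) ≈ -2.4627e-7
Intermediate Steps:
D = 56047093491 (D = Mul(238001, 235491) = 56047093491)
Mul(Mul(Add(-268831, Mul(Add(115410, -165496), Add(153370, 92159))), Pow(Add(D, -227553), -1)), Pow(890993, -1)) = Mul(Mul(Add(-268831, Mul(Add(115410, -165496), Add(153370, 92159))), Pow(Add(56047093491, -227553), -1)), Pow(890993, -1)) = Mul(Mul(Add(-268831, Mul(-50086, 245529)), Pow(56046865938, -1)), Rational(1, 890993)) = Mul(Mul(Add(-268831, -12297565494), Rational(1, 56046865938)), Rational(1, 890993)) = Mul(Mul(-12297834325, Rational(1, 56046865938)), Rational(1, 890993)) = Mul(Rational(-1756833475, 8006695134), Rational(1, 890993)) = Rational(-1756833475, 7133909317528062)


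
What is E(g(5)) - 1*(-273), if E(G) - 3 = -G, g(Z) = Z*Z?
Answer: 251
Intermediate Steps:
g(Z) = Z²
E(G) = 3 - G
E(g(5)) - 1*(-273) = (3 - 1*5²) - 1*(-273) = (3 - 1*25) + 273 = (3 - 25) + 273 = -22 + 273 = 251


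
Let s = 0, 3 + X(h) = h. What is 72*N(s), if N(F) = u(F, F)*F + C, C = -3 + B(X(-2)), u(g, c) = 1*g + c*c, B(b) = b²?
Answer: 1584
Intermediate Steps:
X(h) = -3 + h
u(g, c) = g + c²
C = 22 (C = -3 + (-3 - 2)² = -3 + (-5)² = -3 + 25 = 22)
N(F) = 22 + F*(F + F²) (N(F) = (F + F²)*F + 22 = F*(F + F²) + 22 = 22 + F*(F + F²))
72*N(s) = 72*(22 + 0²*(1 + 0)) = 72*(22 + 0*1) = 72*(22 + 0) = 72*22 = 1584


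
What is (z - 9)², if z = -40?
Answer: 2401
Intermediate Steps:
(z - 9)² = (-40 - 9)² = (-49)² = 2401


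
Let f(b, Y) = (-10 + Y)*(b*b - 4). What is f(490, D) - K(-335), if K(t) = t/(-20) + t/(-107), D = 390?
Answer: 39049204931/428 ≈ 9.1236e+7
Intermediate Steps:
K(t) = -127*t/2140 (K(t) = t*(-1/20) + t*(-1/107) = -t/20 - t/107 = -127*t/2140)
f(b, Y) = (-10 + Y)*(-4 + b²) (f(b, Y) = (-10 + Y)*(b² - 4) = (-10 + Y)*(-4 + b²))
f(490, D) - K(-335) = (40 - 10*490² - 4*390 + 390*490²) - (-127)*(-335)/2140 = (40 - 10*240100 - 1560 + 390*240100) - 1*8509/428 = (40 - 2401000 - 1560 + 93639000) - 8509/428 = 91236480 - 8509/428 = 39049204931/428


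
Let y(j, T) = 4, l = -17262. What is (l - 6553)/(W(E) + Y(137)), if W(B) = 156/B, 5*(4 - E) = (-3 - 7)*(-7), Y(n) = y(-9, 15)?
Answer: 119075/58 ≈ 2053.0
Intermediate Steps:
Y(n) = 4
E = -10 (E = 4 - (-3 - 7)*(-7)/5 = 4 - (-2)*(-7) = 4 - 1/5*70 = 4 - 14 = -10)
(l - 6553)/(W(E) + Y(137)) = (-17262 - 6553)/(156/(-10) + 4) = -23815/(156*(-1/10) + 4) = -23815/(-78/5 + 4) = -23815/(-58/5) = -23815*(-5/58) = 119075/58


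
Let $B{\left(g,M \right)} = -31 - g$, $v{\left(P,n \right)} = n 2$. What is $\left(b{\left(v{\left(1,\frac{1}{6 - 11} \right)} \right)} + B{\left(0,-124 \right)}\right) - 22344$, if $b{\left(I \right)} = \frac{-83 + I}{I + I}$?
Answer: $- \frac{89083}{4} \approx -22271.0$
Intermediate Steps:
$v{\left(P,n \right)} = 2 n$
$b{\left(I \right)} = \frac{-83 + I}{2 I}$
$\left(b{\left(v{\left(1,\frac{1}{6 - 11} \right)} \right)} + B{\left(0,-124 \right)}\right) - 22344 = \left(\frac{-83 + \frac{2}{6 - 11}}{2 \frac{2}{6 - 11}} - 31\right) - 22344 = \left(\frac{-83 + \frac{2}{-5}}{2 \frac{2}{-5}} + \left(-31 + 0\right)\right) - 22344 = \left(\frac{-83 + 2 \left(- \frac{1}{5}\right)}{2 \cdot 2 \left(- \frac{1}{5}\right)} - 31\right) - 22344 = \left(\frac{-83 - \frac{2}{5}}{2 \left(- \frac{2}{5}\right)} - 31\right) - 22344 = \left(\frac{1}{2} \left(- \frac{5}{2}\right) \left(- \frac{417}{5}\right) - 31\right) - 22344 = \left(\frac{417}{4} - 31\right) - 22344 = \frac{293}{4} - 22344 = - \frac{89083}{4}$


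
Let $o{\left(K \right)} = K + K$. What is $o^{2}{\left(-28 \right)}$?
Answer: $3136$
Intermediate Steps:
$o{\left(K \right)} = 2 K$
$o^{2}{\left(-28 \right)} = \left(2 \left(-28\right)\right)^{2} = \left(-56\right)^{2} = 3136$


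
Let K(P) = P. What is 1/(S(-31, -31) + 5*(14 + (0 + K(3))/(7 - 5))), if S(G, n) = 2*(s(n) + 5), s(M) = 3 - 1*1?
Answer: 2/183 ≈ 0.010929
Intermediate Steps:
s(M) = 2 (s(M) = 3 - 1 = 2)
S(G, n) = 14 (S(G, n) = 2*(2 + 5) = 2*7 = 14)
1/(S(-31, -31) + 5*(14 + (0 + K(3))/(7 - 5))) = 1/(14 + 5*(14 + (0 + 3)/(7 - 5))) = 1/(14 + 5*(14 + 3/2)) = 1/(14 + 5*(31/2)) = 1/(14 + 155/2) = 1/(183/2) = 2/183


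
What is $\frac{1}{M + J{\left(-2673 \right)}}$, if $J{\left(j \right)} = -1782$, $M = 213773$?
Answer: $\frac{1}{211991} \approx 4.7172 \cdot 10^{-6}$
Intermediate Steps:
$\frac{1}{M + J{\left(-2673 \right)}} = \frac{1}{213773 - 1782} = \frac{1}{211991}$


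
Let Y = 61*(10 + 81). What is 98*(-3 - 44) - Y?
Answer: -10157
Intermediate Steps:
Y = 5551 (Y = 61*91 = 5551)
98*(-3 - 44) - Y = 98*(-3 - 44) - 1*5551 = 98*(-47) - 5551 = -4606 - 5551 = -10157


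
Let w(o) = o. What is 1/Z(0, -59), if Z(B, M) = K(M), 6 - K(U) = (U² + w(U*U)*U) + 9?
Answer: 1/201895 ≈ 4.9531e-6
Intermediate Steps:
K(U) = -3 - U² - U³ (K(U) = 6 - ((U² + (U*U)*U) + 9) = 6 - ((U² + U²*U) + 9) = 6 - ((U² + U³) + 9) = 6 - (9 + U² + U³) = 6 + (-9 - U² - U³) = -3 - U² - U³)
Z(B, M) = -3 - M² - M³
1/Z(0, -59) = 1/(-3 - 1*(-59)² - 1*(-59)³) = 1/(-3 - 1*3481 - 1*(-205379)) = 1/(-3 - 3481 + 205379) = 1/201895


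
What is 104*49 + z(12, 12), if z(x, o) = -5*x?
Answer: 5036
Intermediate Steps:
104*49 + z(12, 12) = 104*49 - 5*12 = 5096 - 60 = 5036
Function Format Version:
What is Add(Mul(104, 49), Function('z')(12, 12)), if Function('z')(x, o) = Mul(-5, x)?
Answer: 5036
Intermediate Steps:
Add(Mul(104, 49), Function('z')(12, 12)) = Add(Mul(104, 49), Mul(-5, 12)) = Add(5096, -60) = 5036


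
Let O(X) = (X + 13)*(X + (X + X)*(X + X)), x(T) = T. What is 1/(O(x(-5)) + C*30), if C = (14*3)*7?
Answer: 1/9580 ≈ 0.00010438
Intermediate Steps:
C = 294 (C = 42*7 = 294)
O(X) = (13 + X)*(X + 4*X**2) (O(X) = (13 + X)*(X + (2*X)*(2*X)) = (13 + X)*(X + 4*X**2))
1/(O(x(-5)) + C*30) = 1/(-5*(13 + 4*(-5)**2 + 53*(-5)) + 294*30) = 1/(-5*(13 + 4*25 - 265) + 8820) = 1/(-5*(13 + 100 - 265) + 8820) = 1/(-5*(-152) + 8820) = 1/(760 + 8820) = 1/9580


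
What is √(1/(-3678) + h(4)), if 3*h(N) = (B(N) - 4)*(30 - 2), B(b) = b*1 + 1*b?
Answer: √505029858/3678 ≈ 6.1101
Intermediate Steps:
B(b) = 2*b (B(b) = b + b = 2*b)
h(N) = -112/3 + 56*N/3 (h(N) = ((2*N - 4)*(30 - 2))/3 = ((-4 + 2*N)*28)/3 = (-112 + 56*N)/3 = -112/3 + 56*N/3)
√(1/(-3678) + h(4)) = √(1/(-3678) + (-112/3 + (56/3)*4)) = √(-1/3678 + (-112/3 + 224/3)) = √(-1/3678 + 112/3) = √(137311/3678) = √505029858/3678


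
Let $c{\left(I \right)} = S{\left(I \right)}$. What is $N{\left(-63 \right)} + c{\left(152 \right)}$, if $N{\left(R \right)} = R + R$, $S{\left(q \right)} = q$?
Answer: $26$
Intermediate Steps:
$c{\left(I \right)} = I$
$N{\left(R \right)} = 2 R$
$N{\left(-63 \right)} + c{\left(152 \right)} = 2 \left(-63\right) + 152 = -126 + 152 = 26$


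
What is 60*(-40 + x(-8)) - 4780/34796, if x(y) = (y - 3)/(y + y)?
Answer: -82079845/34796 ≈ -2358.9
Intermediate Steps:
x(y) = (-3 + y)/(2*y) (x(y) = (-3 + y)/((2*y)) = (-3 + y)*(1/(2*y)) = (-3 + y)/(2*y))
60*(-40 + x(-8)) - 4780/34796 = 60*(-40 + (½)*(-3 - 8)/(-8)) - 4780/34796 = 60*(-40 + (½)*(-⅛)*(-11)) - 4780*1/34796 = 60*(-40 + 11/16) - 1195/8699 = 60*(-629/16) - 1195/8699 = -9435/4 - 1195/8699 = -82079845/34796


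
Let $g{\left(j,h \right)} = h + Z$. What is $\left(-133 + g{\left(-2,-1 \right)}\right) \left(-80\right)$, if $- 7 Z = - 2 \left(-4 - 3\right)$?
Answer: $10880$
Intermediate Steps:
$Z = -2$ ($Z = - \frac{\left(-2\right) \left(-4 - 3\right)}{7} = - \frac{\left(-2\right) \left(-7\right)}{7} = \left(- \frac{1}{7}\right) 14 = -2$)
$g{\left(j,h \right)} = -2 + h$ ($g{\left(j,h \right)} = h - 2 = -2 + h$)
$\left(-133 + g{\left(-2,-1 \right)}\right) \left(-80\right) = \left(-133 - 3\right) \left(-80\right) = \left(-136\right) \left(-80\right) = 10880$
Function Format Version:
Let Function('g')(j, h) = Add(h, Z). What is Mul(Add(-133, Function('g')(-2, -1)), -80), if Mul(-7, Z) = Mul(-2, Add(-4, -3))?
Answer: 10880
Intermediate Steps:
Z = -2 (Z = Mul(Rational(-1, 7), Mul(-2, Add(-4, -3))) = Mul(Rational(-1, 7), Mul(-2, -7)) = Mul(Rational(-1, 7), 14) = -2)
Function('g')(j, h) = Add(-2, h) (Function('g')(j, h) = Add(h, -2) = Add(-2, h))
Mul(Add(-133, Function('g')(-2, -1)), -80) = Mul(Add(-133, Add(-2, -1)), -80) = Mul(Add(-133, -3), -80) = Mul(-136, -80) = 10880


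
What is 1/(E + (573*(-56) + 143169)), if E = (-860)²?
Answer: 1/850681 ≈ 1.1755e-6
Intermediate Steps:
E = 739600
1/(E + (573*(-56) + 143169)) = 1/(739600 + (573*(-56) + 143169)) = 1/(739600 + (-32088 + 143169)) = 1/(739600 + 111081) = 1/850681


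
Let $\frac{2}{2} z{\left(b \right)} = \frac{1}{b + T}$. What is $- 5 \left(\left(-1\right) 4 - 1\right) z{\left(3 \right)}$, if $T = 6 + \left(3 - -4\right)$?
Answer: $\frac{25}{16} \approx 1.5625$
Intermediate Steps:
$T = 13$ ($T = 6 + \left(3 + 4\right) = 6 + 7 = 13$)
$z{\left(b \right)} = \frac{1}{13 + b}$ ($z{\left(b \right)} = \frac{1}{b + 13} = \frac{1}{13 + b}$)
$- 5 \left(\left(-1\right) 4 - 1\right) z{\left(3 \right)} = \frac{\left(-5\right) \left(\left(-1\right) 4 - 1\right)}{13 + 3} = \frac{\left(-5\right) \left(-4 - 1\right)}{16} = \left(-5\right) \left(-5\right) \frac{1}{16} = 25 \cdot \frac{1}{16} = \frac{25}{16}$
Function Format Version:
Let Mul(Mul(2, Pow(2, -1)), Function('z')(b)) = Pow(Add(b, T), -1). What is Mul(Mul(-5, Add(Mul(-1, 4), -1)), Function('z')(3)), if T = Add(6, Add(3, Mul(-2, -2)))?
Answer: Rational(25, 16) ≈ 1.5625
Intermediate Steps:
T = 13 (T = Add(6, Add(3, 4)) = Add(6, 7) = 13)
Function('z')(b) = Pow(Add(13, b), -1) (Function('z')(b) = Pow(Add(b, 13), -1) = Pow(Add(13, b), -1))
Mul(Mul(-5, Add(Mul(-1, 4), -1)), Function('z')(3)) = Mul(Mul(-5, Add(Mul(-1, 4), -1)), Pow(Add(13, 3), -1)) = Mul(Mul(-5, Add(-4, -1)), Pow(16, -1)) = Mul(Mul(-5, -5), Rational(1, 16)) = Mul(25, Rational(1, 16)) = Rational(25, 16)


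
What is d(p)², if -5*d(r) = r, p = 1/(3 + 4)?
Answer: 1/1225 ≈ 0.00081633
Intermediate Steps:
p = ⅐ (p = 1/7 = ⅐ ≈ 0.14286)
d(r) = -r/5
d(p)² = (-⅕*⅐)² = (-1/35)² = 1/1225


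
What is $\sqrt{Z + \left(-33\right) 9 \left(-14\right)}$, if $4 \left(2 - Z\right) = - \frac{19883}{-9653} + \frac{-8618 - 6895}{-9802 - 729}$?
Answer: $\frac{\sqrt{3508559650840887406}}{29044498} \approx 64.491$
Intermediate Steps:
$Z = \frac{227055541}{203311486}$ ($Z = 2 - \frac{- \frac{19883}{-9653} + \frac{-8618 - 6895}{-9802 - 729}}{4} = 2 - \frac{\left(-19883\right) \left(- \frac{1}{9653}\right) + \frac{-8618 - 6895}{-9802 - 729}}{4} = 2 - \frac{\frac{19883}{9653} - \frac{15513}{-10531}}{4} = 2 - \frac{\frac{19883}{9653} - - \frac{15513}{10531}}{4} = 2 - \frac{\frac{19883}{9653} + \frac{15513}{10531}}{4} = 2 - \frac{179567431}{203311486} = \frac{227055541}{203311486} \approx 1.1168$)
$\sqrt{Z + \left(-33\right) 9 \left(-14\right)} = \sqrt{\frac{227055541}{203311486} + \left(-33\right) 9 \left(-14\right)} = \sqrt{\frac{227055541}{203311486} - -4158} = \sqrt{\frac{227055541}{203311486} + 4158} = \sqrt{\frac{845596214329}{203311486}} = \frac{\sqrt{3508559650840887406}}{29044498}$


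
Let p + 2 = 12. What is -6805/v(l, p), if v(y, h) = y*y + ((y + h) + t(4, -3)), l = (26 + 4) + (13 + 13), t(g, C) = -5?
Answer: -6805/3197 ≈ -2.1286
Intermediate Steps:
p = 10 (p = -2 + 12 = 10)
l = 56 (l = 30 + 26 = 56)
v(y, h) = -5 + h + y + y² (v(y, h) = y*y + ((y + h) - 5) = y² + ((h + y) - 5) = y² + (-5 + h + y) = -5 + h + y + y²)
-6805/v(l, p) = -6805/(-5 + 10 + 56 + 56²) = -6805/(-5 + 10 + 56 + 3136) = -6805/3197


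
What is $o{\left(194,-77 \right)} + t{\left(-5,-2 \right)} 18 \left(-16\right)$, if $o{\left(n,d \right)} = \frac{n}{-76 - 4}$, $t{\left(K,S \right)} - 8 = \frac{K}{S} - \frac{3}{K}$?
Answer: $- \frac{127969}{40} \approx -3199.2$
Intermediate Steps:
$t{\left(K,S \right)} = 8 - \frac{3}{K} + \frac{K}{S}$ ($t{\left(K,S \right)} = 8 + \left(\frac{K}{S} - \frac{3}{K}\right) = 8 + \left(- \frac{3}{K} + \frac{K}{S}\right) = 8 - \frac{3}{K} + \frac{K}{S}$)
$o{\left(n,d \right)} = - \frac{n}{80}$ ($o{\left(n,d \right)} = \frac{n}{-80} = n \left(- \frac{1}{80}\right) = - \frac{n}{80}$)
$o{\left(194,-77 \right)} + t{\left(-5,-2 \right)} 18 \left(-16\right) = \left(- \frac{1}{80}\right) 194 + \left(8 - \frac{3}{-5} - \frac{5}{-2}\right) 18 \left(-16\right) = - \frac{97}{40} + \left(8 - - \frac{3}{5} - - \frac{5}{2}\right) 18 \left(-16\right) = - \frac{97}{40} + \left(8 + \frac{3}{5} + \frac{5}{2}\right) 18 \left(-16\right) = - \frac{97}{40} + \frac{111}{10} \cdot 18 \left(-16\right) = - \frac{97}{40} + \frac{999}{5} \left(-16\right) = - \frac{97}{40} - \frac{15984}{5} = - \frac{127969}{40}$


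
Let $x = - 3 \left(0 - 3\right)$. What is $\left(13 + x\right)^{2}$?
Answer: $484$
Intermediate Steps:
$x = 9$ ($x = \left(-3\right) \left(-3\right) = 9$)
$\left(13 + x\right)^{2} = \left(13 + 9\right)^{2} = 22^{2} = 484$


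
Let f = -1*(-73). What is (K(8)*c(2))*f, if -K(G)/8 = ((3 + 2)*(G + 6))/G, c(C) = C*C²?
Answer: -40880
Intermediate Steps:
c(C) = C³
K(G) = -8*(30 + 5*G)/G (K(G) = -8*(3 + 2)*(G + 6)/G = -8*5*(6 + G)/G = -8*(30 + 5*G)/G)
f = 73
(K(8)*c(2))*f = ((-40 - 240/8)*2³)*73 = ((-40 - 240*⅛)*8)*73 = ((-40 - 30)*8)*73 = -70*8*73 = -560*73 = -40880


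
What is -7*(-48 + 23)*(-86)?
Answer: -15050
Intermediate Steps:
-7*(-48 + 23)*(-86) = -7*(-25)*(-86) = 175*(-86) = -15050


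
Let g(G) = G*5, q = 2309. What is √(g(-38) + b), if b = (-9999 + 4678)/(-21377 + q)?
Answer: I*√17245094433/9534 ≈ 13.774*I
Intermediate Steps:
g(G) = 5*G
b = 5321/19068 (b = (-9999 + 4678)/(-21377 + 2309) = -5321/(-19068) = -5321*(-1/19068) = 5321/19068 ≈ 0.27905)
√(g(-38) + b) = √(5*(-38) + 5321/19068) = √(-190 + 5321/19068) = √(-3617599/19068) = I*√17245094433/9534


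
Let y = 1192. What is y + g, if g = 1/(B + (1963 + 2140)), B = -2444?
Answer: 1977529/1659 ≈ 1192.0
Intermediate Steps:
g = 1/1659 (g = 1/(-2444 + (1963 + 2140)) = 1/(-2444 + 4103) = 1/1659 ≈ 0.00060277)
y + g = 1192 + 1/1659 = 1977529/1659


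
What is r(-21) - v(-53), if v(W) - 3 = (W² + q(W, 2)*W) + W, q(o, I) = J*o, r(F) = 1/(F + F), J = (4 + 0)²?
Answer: -2003527/42 ≈ -47703.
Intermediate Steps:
J = 16 (J = 4² = 16)
r(F) = 1/(2*F)
q(o, I) = 16*o
v(W) = 3 + W + 17*W² (v(W) = 3 + ((W² + (16*W)*W) + W) = 3 + ((W² + 16*W²) + W) = 3 + (17*W² + W) = 3 + (W + 17*W²) = 3 + W + 17*W²)
r(-21) - v(-53) = (½)/(-21) - (3 - 53 + 17*(-53)²) = (½)*(-1/21) - (3 - 53 + 17*2809) = -1/42 - (3 - 53 + 47753) = -1/42 - 1*47703 = -1/42 - 47703 = -2003527/42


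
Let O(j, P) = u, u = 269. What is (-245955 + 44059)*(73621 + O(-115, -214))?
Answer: -14918095440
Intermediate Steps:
O(j, P) = 269
(-245955 + 44059)*(73621 + O(-115, -214)) = (-245955 + 44059)*(73621 + 269) = -201896*73890 = -14918095440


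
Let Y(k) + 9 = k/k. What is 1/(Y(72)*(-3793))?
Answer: 1/30344 ≈ 3.2955e-5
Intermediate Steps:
Y(k) = -8 (Y(k) = -9 + k/k = -9 + 1 = -8)
1/(Y(72)*(-3793)) = 1/(-8*(-3793)) = -⅛*(-1/3793) = 1/30344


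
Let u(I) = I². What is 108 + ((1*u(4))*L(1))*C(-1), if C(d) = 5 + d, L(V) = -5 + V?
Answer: -148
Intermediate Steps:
108 + ((1*u(4))*L(1))*C(-1) = 108 + ((1*4²)*(-5 + 1))*(5 - 1) = 108 + ((1*16)*(-4))*4 = 108 + (16*(-4))*4 = 108 - 64*4 = 108 - 256 = -148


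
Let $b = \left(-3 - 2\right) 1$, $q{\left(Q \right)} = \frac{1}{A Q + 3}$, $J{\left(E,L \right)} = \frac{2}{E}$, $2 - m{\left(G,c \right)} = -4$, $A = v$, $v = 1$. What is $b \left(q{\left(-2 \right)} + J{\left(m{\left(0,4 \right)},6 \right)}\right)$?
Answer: $- \frac{20}{3} \approx -6.6667$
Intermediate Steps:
$A = 1$
$m{\left(G,c \right)} = 6$ ($m{\left(G,c \right)} = 2 - -4 = 2 + 4 = 6$)
$q{\left(Q \right)} = \frac{1}{3 + Q}$ ($q{\left(Q \right)} = \frac{1}{1 Q + 3} = \frac{1}{Q + 3} = \frac{1}{3 + Q}$)
$b = -5$ ($b = \left(-5\right) 1 = -5$)
$b \left(q{\left(-2 \right)} + J{\left(m{\left(0,4 \right)},6 \right)}\right) = - 5 \left(\frac{1}{3 - 2} + \frac{2}{6}\right) = - 5 \left(1^{-1} + 2 \cdot \frac{1}{6}\right) = - 5 \left(1 + \frac{1}{3}\right) = \left(-5\right) \frac{4}{3} = - \frac{20}{3}$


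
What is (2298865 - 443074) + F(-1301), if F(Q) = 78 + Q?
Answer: 1854568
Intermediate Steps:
(2298865 - 443074) + F(-1301) = (2298865 - 443074) + (78 - 1301) = 1855791 - 1223 = 1854568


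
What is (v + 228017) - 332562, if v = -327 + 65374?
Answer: -39498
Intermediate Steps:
v = 65047
(v + 228017) - 332562 = (65047 + 228017) - 332562 = 293064 - 332562 = -39498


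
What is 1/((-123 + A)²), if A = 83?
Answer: 1/1600 ≈ 0.00062500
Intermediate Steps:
1/((-123 + A)²) = 1/((-123 + 83)²) = 1/((-40)²) = 1/1600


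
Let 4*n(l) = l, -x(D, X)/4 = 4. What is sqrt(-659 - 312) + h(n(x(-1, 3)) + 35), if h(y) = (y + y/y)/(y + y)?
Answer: 16/31 + I*sqrt(971) ≈ 0.51613 + 31.161*I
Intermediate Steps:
x(D, X) = -16 (x(D, X) = -4*4 = -16)
n(l) = l/4
h(y) = (1 + y)/(2*y) (h(y) = (y + 1)/((2*y)) = (1 + y)*(1/(2*y)) = (1 + y)/(2*y))
sqrt(-659 - 312) + h(n(x(-1, 3)) + 35) = sqrt(-659 - 312) + (1 + ((1/4)*(-16) + 35))/(2*((1/4)*(-16) + 35)) = sqrt(-971) + (1 + (-4 + 35))/(2*(-4 + 35)) = I*sqrt(971) + (1/2)*(1 + 31)/31 = I*sqrt(971) + (1/2)*(1/31)*32 = I*sqrt(971) + 16/31 = 16/31 + I*sqrt(971)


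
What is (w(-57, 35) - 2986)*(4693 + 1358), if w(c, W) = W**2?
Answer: -10655811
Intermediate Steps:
(w(-57, 35) - 2986)*(4693 + 1358) = (35**2 - 2986)*(4693 + 1358) = (1225 - 2986)*6051 = -1761*6051 = -10655811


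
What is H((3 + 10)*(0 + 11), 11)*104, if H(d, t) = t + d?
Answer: 16016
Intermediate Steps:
H(d, t) = d + t
H((3 + 10)*(0 + 11), 11)*104 = ((3 + 10)*(0 + 11) + 11)*104 = (13*11 + 11)*104 = (143 + 11)*104 = 154*104 = 16016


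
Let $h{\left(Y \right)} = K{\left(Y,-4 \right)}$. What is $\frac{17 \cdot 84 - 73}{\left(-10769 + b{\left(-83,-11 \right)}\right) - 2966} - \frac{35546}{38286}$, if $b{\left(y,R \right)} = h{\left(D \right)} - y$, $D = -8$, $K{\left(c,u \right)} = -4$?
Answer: $- \frac{89548951}{87138936} \approx -1.0277$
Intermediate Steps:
$h{\left(Y \right)} = -4$
$b{\left(y,R \right)} = -4 - y$
$\frac{17 \cdot 84 - 73}{\left(-10769 + b{\left(-83,-11 \right)}\right) - 2966} - \frac{35546}{38286} = \frac{17 \cdot 84 - 73}{\left(-10769 - -79\right) - 2966} - \frac{35546}{38286} = \frac{1428 - 73}{\left(-10769 + \left(-4 + 83\right)\right) - 2966} - \frac{17773}{19143} = \frac{1355}{\left(-10769 + 79\right) - 2966} - \frac{17773}{19143} = \frac{1355}{-10690 - 2966} - \frac{17773}{19143} = \frac{1355}{-13656} - \frac{17773}{19143} = 1355 \left(- \frac{1}{13656}\right) - \frac{17773}{19143} = - \frac{1355}{13656} - \frac{17773}{19143} = - \frac{89548951}{87138936}$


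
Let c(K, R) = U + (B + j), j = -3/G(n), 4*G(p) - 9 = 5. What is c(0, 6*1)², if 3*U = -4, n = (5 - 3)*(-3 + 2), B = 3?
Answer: 289/441 ≈ 0.65533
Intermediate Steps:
n = -2 (n = 2*(-1) = -2)
G(p) = 7/2 (G(p) = 9/4 + (¼)*5 = 9/4 + 5/4 = 7/2)
j = -6/7 (j = -3/7/2 = -3*2/7 = -6/7 ≈ -0.85714)
U = -4/3 (U = (⅓)*(-4) = -4/3 ≈ -1.3333)
c(K, R) = 17/21 (c(K, R) = -4/3 + (3 - 6/7) = -4/3 + 15/7 = 17/21)
c(0, 6*1)² = (17/21)² = 289/441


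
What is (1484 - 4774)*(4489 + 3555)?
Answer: -26464760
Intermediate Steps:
(1484 - 4774)*(4489 + 3555) = -3290*8044 = -26464760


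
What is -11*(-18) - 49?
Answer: 149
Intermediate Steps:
-11*(-18) - 49 = 198 - 49 = 149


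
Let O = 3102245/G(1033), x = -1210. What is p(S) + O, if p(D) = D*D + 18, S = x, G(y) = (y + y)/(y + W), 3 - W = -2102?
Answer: 6379856299/1033 ≈ 6.1760e+6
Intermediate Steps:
W = 2105 (W = 3 - 1*(-2102) = 3 + 2102 = 2105)
G(y) = 2*y/(2105 + y) (G(y) = (y + y)/(y + 2105) = (2*y)/(2105 + y) = 2*y/(2105 + y))
S = -1210
p(D) = 18 + D² (p(D) = D² + 18 = 18 + D²)
O = 4867422405/1033 (O = 3102245/((2*1033/(2105 + 1033))) = 3102245/((2*1033/3138)) = 3102245/((2*1033*(1/3138))) = 3102245/(1033/1569) = 3102245*(1569/1033) = 4867422405/1033 ≈ 4.7119e+6)
p(S) + O = (18 + (-1210)²) + 4867422405/1033 = (18 + 1464100) + 4867422405/1033 = 1464118 + 4867422405/1033 = 6379856299/1033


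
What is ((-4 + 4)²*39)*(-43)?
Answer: 0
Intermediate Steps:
((-4 + 4)²*39)*(-43) = (0²*39)*(-43) = (0*39)*(-43) = 0*(-43) = 0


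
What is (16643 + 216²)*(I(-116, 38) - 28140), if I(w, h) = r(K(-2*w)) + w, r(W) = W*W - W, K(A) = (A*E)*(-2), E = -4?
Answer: 216142284576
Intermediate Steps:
K(A) = 8*A (K(A) = (A*(-4))*(-2) = -4*A*(-2) = 8*A)
r(W) = W² - W
I(w, h) = w - 16*w*(-1 - 16*w) (I(w, h) = (8*(-2*w))*(-1 + 8*(-2*w)) + w = (-16*w)*(-1 - 16*w) + w = -16*w*(-1 - 16*w) + w = w - 16*w*(-1 - 16*w))
(16643 + 216²)*(I(-116, 38) - 28140) = (16643 + 216²)*(-116*(17 + 256*(-116)) - 28140) = (16643 + 46656)*(-116*(17 - 29696) - 28140) = 63299*(-116*(-29679) - 28140) = 63299*(3442764 - 28140) = 63299*3414624 = 216142284576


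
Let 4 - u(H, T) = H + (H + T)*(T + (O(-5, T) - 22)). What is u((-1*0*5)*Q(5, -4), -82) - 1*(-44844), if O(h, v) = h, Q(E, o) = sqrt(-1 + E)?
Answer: 35910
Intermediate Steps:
u(H, T) = 4 - H - (-27 + T)*(H + T) (u(H, T) = 4 - (H + (H + T)*(T + (-5 - 22))) = 4 - (H + (H + T)*(T - 27)) = 4 - (H + (H + T)*(-27 + T)) = 4 - (H + (-27 + T)*(H + T)) = 4 + (-H - (-27 + T)*(H + T)) = 4 - H - (-27 + T)*(H + T))
u((-1*0*5)*Q(5, -4), -82) - 1*(-44844) = (4 - 1*(-82)**2 + 26*((-1*0*5)*sqrt(-1 + 5)) + 27*(-82) - 1*(-1*0*5)*sqrt(-1 + 5)*(-82)) - 1*(-44844) = (4 - 1*6724 + 26*((0*5)*sqrt(4)) - 2214 - 1*(0*5)*sqrt(4)*(-82)) + 44844 = (4 - 6724 + 26*(0*2) - 2214 - 1*0*2*(-82)) + 44844 = (4 - 6724 + 26*0 - 2214 - 1*0*(-82)) + 44844 = (4 - 6724 + 0 - 2214 + 0) + 44844 = -8934 + 44844 = 35910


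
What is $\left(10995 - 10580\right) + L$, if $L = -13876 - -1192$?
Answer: $-12269$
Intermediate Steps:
$L = -12684$ ($L = -13876 + 1192 = -12684$)
$\left(10995 - 10580\right) + L = \left(10995 - 10580\right) - 12684 = 415 - 12684 = -12269$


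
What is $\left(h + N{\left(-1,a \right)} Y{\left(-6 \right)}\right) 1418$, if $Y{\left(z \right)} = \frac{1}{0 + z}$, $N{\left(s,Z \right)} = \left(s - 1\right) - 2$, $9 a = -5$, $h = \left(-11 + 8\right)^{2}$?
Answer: $\frac{41122}{3} \approx 13707.0$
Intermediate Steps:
$h = 9$ ($h = \left(-3\right)^{2} = 9$)
$a = - \frac{5}{9}$ ($a = \frac{1}{9} \left(-5\right) = - \frac{5}{9} \approx -0.55556$)
$N{\left(s,Z \right)} = -3 + s$ ($N{\left(s,Z \right)} = \left(-1 + s\right) - 2 = -3 + s$)
$Y{\left(z \right)} = \frac{1}{z}$
$\left(h + N{\left(-1,a \right)} Y{\left(-6 \right)}\right) 1418 = \left(9 + \frac{-3 - 1}{-6}\right) 1418 = \left(9 - - \frac{2}{3}\right) 1418 = \left(9 + \frac{2}{3}\right) 1418 = \frac{29}{3} \cdot 1418 = \frac{41122}{3}$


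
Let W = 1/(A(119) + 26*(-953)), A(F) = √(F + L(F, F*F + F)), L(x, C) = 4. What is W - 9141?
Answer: -5612109305479/613949161 - √123/613949161 ≈ -9141.0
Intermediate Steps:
A(F) = √(4 + F) (A(F) = √(F + 4) = √(4 + F))
W = 1/(-24778 + √123) (W = 1/(√(4 + 119) + 26*(-953)) = 1/(√123 - 24778) = 1/(-24778 + √123) ≈ -4.0376e-5)
W - 9141 = (-24778/613949161 - √123/613949161) - 9141 = -5612109305479/613949161 - √123/613949161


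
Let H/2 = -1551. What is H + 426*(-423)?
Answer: -183300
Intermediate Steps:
H = -3102 (H = 2*(-1551) = -3102)
H + 426*(-423) = -3102 + 426*(-423) = -3102 - 180198 = -183300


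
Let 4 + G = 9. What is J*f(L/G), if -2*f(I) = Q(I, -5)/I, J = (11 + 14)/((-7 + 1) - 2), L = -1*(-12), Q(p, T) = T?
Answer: -625/192 ≈ -3.2552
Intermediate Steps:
G = 5 (G = -4 + 9 = 5)
L = 12
J = -25/8 (J = 25/(-6 - 2) = 25/(-8) = 25*(-⅛) = -25/8 ≈ -3.1250)
f(I) = 5/(2*I) (f(I) = -(-5)/(2*I) = 5/(2*I))
J*f(L/G) = -125/(16*(12/5)) = -125/(16*(12*(⅕))) = -125/(16*12/5) = -125*5/(16*12) = -25/8*25/24 = -625/192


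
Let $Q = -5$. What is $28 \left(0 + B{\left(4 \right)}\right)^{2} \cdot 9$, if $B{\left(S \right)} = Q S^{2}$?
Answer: $1612800$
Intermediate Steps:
$B{\left(S \right)} = - 5 S^{2}$
$28 \left(0 + B{\left(4 \right)}\right)^{2} \cdot 9 = 28 \left(0 - 5 \cdot 4^{2}\right)^{2} \cdot 9 = 28 \left(0 - 80\right)^{2} \cdot 9 = 28 \left(-80\right)^{2} \cdot 9 = 28 \cdot 6400 \cdot 9 = 179200 \cdot 9 = 1612800$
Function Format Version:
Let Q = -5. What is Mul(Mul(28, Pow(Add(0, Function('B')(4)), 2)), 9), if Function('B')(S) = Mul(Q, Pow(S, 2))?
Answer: 1612800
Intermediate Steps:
Function('B')(S) = Mul(-5, Pow(S, 2))
Mul(Mul(28, Pow(Add(0, Function('B')(4)), 2)), 9) = Mul(Mul(28, Pow(Add(0, Mul(-5, Pow(4, 2))), 2)), 9) = Mul(Mul(28, Pow(Add(0, Mul(-5, 16)), 2)), 9) = Mul(Mul(28, Pow(Add(0, -80), 2)), 9) = Mul(Mul(28, Pow(-80, 2)), 9) = Mul(Mul(28, 6400), 9) = Mul(179200, 9) = 1612800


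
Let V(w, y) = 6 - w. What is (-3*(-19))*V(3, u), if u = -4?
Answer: 171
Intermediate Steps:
(-3*(-19))*V(3, u) = (-3*(-19))*(6 - 1*3) = 57*(6 - 3) = 57*3 = 171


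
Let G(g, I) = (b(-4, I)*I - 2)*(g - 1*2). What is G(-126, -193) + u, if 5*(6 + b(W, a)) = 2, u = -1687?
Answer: -698867/5 ≈ -1.3977e+5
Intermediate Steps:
b(W, a) = -28/5 (b(W, a) = -6 + (⅕)*2 = -6 + ⅖ = -28/5)
G(g, I) = (-2 + g)*(-2 - 28*I/5) (G(g, I) = (-28*I/5 - 2)*(g - 1*2) = (-2 - 28*I/5)*(g - 2) = (-2 - 28*I/5)*(-2 + g) = (-2 + g)*(-2 - 28*I/5))
G(-126, -193) + u = (4 - 2*(-126) + (56/5)*(-193) - 28/5*(-193)*(-126)) - 1687 = (4 + 252 - 10808/5 - 680904/5) - 1687 = -690432/5 - 1687 = -698867/5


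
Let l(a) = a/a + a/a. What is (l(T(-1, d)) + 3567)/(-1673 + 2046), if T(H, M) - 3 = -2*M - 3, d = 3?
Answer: 3569/373 ≈ 9.5684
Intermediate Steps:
T(H, M) = -2*M (T(H, M) = 3 + (-2*M - 3) = 3 + (-3 - 2*M) = -2*M)
l(a) = 2 (l(a) = 1 + 1 = 2)
(l(T(-1, d)) + 3567)/(-1673 + 2046) = (2 + 3567)/(-1673 + 2046) = 3569/373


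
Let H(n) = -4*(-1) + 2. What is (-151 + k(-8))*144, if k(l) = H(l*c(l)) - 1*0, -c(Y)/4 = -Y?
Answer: -20880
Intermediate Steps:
c(Y) = 4*Y (c(Y) = -(-4)*Y = 4*Y)
H(n) = 6 (H(n) = 4 + 2 = 6)
k(l) = 6 (k(l) = 6 - 1*0 = 6 + 0 = 6)
(-151 + k(-8))*144 = (-151 + 6)*144 = -145*144 = -20880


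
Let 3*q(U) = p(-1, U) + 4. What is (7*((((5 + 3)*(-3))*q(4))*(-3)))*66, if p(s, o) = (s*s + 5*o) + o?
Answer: 321552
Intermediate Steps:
p(s, o) = s² + 6*o (p(s, o) = (s² + 5*o) + o = s² + 6*o)
q(U) = 5/3 + 2*U (q(U) = (((-1)² + 6*U) + 4)/3 = ((1 + 6*U) + 4)/3 = (5 + 6*U)/3 = 5/3 + 2*U)
(7*((((5 + 3)*(-3))*q(4))*(-3)))*66 = (7*((((5 + 3)*(-3))*(5/3 + 2*4))*(-3)))*66 = (7*(((8*(-3))*(5/3 + 8))*(-3)))*66 = (7*(-24*29/3*(-3)))*66 = (7*(-232*(-3)))*66 = (7*696)*66 = 4872*66 = 321552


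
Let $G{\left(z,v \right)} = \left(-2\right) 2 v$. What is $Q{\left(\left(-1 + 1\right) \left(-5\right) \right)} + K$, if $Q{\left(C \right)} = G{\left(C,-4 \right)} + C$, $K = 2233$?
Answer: $2249$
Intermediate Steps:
$G{\left(z,v \right)} = - 4 v$
$Q{\left(C \right)} = 16 + C$ ($Q{\left(C \right)} = \left(-4\right) \left(-4\right) + C = 16 + C$)
$Q{\left(\left(-1 + 1\right) \left(-5\right) \right)} + K = \left(16 + \left(-1 + 1\right) \left(-5\right)\right) + 2233 = \left(16 + 0 \left(-5\right)\right) + 2233 = \left(16 + 0\right) + 2233 = 16 + 2233 = 2249$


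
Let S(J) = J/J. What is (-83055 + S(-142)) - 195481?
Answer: -278535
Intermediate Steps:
S(J) = 1
(-83055 + S(-142)) - 195481 = (-83055 + 1) - 195481 = -83054 - 195481 = -278535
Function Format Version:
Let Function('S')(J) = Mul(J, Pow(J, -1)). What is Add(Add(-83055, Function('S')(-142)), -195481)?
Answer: -278535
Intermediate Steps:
Function('S')(J) = 1
Add(Add(-83055, Function('S')(-142)), -195481) = Add(Add(-83055, 1), -195481) = Add(-83054, -195481) = -278535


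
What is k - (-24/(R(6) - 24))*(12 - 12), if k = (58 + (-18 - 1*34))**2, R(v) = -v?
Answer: 36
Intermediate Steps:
k = 36 (k = (58 + (-18 - 34))**2 = (58 - 52)**2 = 6**2 = 36)
k - (-24/(R(6) - 24))*(12 - 12) = 36 - (-24/(-1*6 - 24))*(12 - 12) = 36 - (-24/(-6 - 24))*0 = 36 - (-24/(-30))*0 = 36 - (-24*(-1/30))*0 = 36 - 4*0/5 = 36 - 1*0 = 36 + 0 = 36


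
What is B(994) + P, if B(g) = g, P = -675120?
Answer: -674126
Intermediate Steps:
B(994) + P = 994 - 675120 = -674126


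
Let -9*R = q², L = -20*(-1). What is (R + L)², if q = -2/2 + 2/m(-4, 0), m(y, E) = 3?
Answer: 2621161/6561 ≈ 399.51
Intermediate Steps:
q = -⅓ (q = -2/2 + 2/3 = -2*½ + 2*(⅓) = -1 + ⅔ = -⅓ ≈ -0.33333)
L = 20
R = -1/81 (R = -(-⅓)²/9 = -⅑*⅑ = -1/81 ≈ -0.012346)
(R + L)² = (-1/81 + 20)² = (1619/81)² = 2621161/6561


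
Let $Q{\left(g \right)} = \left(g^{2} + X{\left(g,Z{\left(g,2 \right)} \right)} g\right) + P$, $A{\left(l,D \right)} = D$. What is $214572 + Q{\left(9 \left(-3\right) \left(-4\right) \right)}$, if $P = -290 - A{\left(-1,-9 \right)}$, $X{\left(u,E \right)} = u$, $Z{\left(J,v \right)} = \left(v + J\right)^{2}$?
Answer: $237619$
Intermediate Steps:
$Z{\left(J,v \right)} = \left(J + v\right)^{2}$
$P = -281$ ($P = -290 - -9 = -290 + 9 = -281$)
$Q{\left(g \right)} = -281 + 2 g^{2}$ ($Q{\left(g \right)} = \left(g^{2} + g g\right) - 281 = \left(g^{2} + g^{2}\right) - 281 = 2 g^{2} - 281 = -281 + 2 g^{2}$)
$214572 + Q{\left(9 \left(-3\right) \left(-4\right) \right)} = 214572 - \left(281 - 2 \left(9 \left(-3\right) \left(-4\right)\right)^{2}\right) = 214572 - \left(281 - 2 \left(\left(-27\right) \left(-4\right)\right)^{2}\right) = 214572 - \left(281 - 2 \cdot 108^{2}\right) = 214572 + \left(-281 + 2 \cdot 11664\right) = 214572 + \left(-281 + 23328\right) = 214572 + 23047 = 237619$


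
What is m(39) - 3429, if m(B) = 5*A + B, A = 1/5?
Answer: -3389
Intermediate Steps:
A = ⅕ ≈ 0.20000
m(B) = 1 + B (m(B) = 5*(⅕) + B = 1 + B)
m(39) - 3429 = (1 + 39) - 3429 = 40 - 3429 = -3389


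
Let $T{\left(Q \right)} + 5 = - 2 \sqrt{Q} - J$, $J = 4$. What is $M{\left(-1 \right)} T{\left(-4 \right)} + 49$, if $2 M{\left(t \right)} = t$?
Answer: $\frac{107}{2} + 2 i \approx 53.5 + 2.0 i$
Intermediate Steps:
$M{\left(t \right)} = \frac{t}{2}$
$T{\left(Q \right)} = -9 - 2 \sqrt{Q}$ ($T{\left(Q \right)} = -5 - \left(4 + 2 \sqrt{Q}\right) = -9 - 2 \sqrt{Q}$)
$M{\left(-1 \right)} T{\left(-4 \right)} + 49 = \frac{1}{2} \left(-1\right) \left(-9 - 2 \sqrt{-4}\right) + 49 = - \frac{-9 - 2 \cdot 2 i}{2} + 49 = - \frac{-9 - 4 i}{2} + 49 = \left(\frac{9}{2} + 2 i\right) + 49 = \frac{107}{2} + 2 i$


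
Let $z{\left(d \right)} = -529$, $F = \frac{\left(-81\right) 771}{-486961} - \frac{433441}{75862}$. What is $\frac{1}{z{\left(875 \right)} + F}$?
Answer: $- \frac{445082354}{237934483399} \approx -0.0018706$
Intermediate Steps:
$F = - \frac{2485918133}{445082354}$ ($F = \left(-62451\right) \left(- \frac{1}{486961}\right) - \frac{433441}{75862} = \frac{62451}{486961} - \frac{433441}{75862} = - \frac{2485918133}{445082354} \approx -5.5853$)
$\frac{1}{z{\left(875 \right)} + F} = \frac{1}{-529 - \frac{2485918133}{445082354}} = \frac{1}{- \frac{237934483399}{445082354}} = - \frac{445082354}{237934483399}$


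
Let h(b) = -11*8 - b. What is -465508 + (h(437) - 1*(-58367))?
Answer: -407666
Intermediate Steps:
h(b) = -88 - b
-465508 + (h(437) - 1*(-58367)) = -465508 + ((-88 - 1*437) - 1*(-58367)) = -465508 + ((-88 - 437) + 58367) = -465508 + (-525 + 58367) = -465508 + 57842 = -407666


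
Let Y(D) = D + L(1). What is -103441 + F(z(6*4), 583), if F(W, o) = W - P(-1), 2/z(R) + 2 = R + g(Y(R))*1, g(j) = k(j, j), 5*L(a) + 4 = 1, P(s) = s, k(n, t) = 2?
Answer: -1241279/12 ≈ -1.0344e+5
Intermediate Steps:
L(a) = -3/5 (L(a) = -4/5 + (1/5)*1 = -4/5 + 1/5 = -3/5)
Y(D) = -3/5 + D (Y(D) = D - 3/5 = -3/5 + D)
g(j) = 2
z(R) = 2/R (z(R) = 2/(-2 + (R + 2*1)) = 2/(-2 + (R + 2)) = 2/(-2 + (2 + R)) = 2/R)
F(W, o) = 1 + W (F(W, o) = W - 1*(-1) = W + 1 = 1 + W)
-103441 + F(z(6*4), 583) = -103441 + (1 + 2/((6*4))) = -103441 + (1 + 2/24) = -103441 + (1 + 2*(1/24)) = -103441 + (1 + 1/12) = -103441 + 13/12 = -1241279/12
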